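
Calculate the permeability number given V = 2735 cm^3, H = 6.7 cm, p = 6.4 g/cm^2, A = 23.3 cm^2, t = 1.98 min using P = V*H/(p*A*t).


Formula: Permeability Number P = (V * H) / (p * A * t)
Numerator: V * H = 2735 * 6.7 = 18324.5
Denominator: p * A * t = 6.4 * 23.3 * 1.98 = 295.2576
P = 18324.5 / 295.2576 = 62.0628


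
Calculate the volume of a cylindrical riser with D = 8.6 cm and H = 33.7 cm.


Formula: V = pi * (D/2)^2 * H  (cylinder volume)
Radius = D/2 = 8.6/2 = 4.3 cm
V = pi * 4.3^2 * 33.7 = 1957.5672 cm^3

Final answer: 1957.5672 cm^3


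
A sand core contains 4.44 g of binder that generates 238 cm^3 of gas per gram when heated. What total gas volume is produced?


Formula: V_gas = W_binder * gas_evolution_rate
V = 4.44 g * 238 cm^3/g = 1056.7200 cm^3

1056.7200 cm^3


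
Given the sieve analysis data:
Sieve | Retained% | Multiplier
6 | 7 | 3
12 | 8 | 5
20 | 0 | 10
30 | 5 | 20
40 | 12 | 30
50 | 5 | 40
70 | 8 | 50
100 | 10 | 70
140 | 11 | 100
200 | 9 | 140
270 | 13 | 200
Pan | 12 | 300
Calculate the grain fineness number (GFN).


Formula: GFN = sum(pct * multiplier) / sum(pct)
sum(pct * multiplier) = 10381
sum(pct) = 100
GFN = 10381 / 100 = 103.81

Answer: 103.81


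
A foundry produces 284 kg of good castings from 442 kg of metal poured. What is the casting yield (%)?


Formula: Casting Yield = (W_good / W_total) * 100
Yield = (284 kg / 442 kg) * 100 = 64.2534%


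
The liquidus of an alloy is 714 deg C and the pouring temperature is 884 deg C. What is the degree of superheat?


Formula: Superheat = T_pour - T_melt
Superheat = 884 - 714 = 170 deg C

170 deg C


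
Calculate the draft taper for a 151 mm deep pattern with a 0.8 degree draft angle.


Formula: taper = depth * tan(draft_angle)
tan(0.8 deg) = 0.0139635
taper = 151 mm * 0.0139635 = 2.1085 mm

Final answer: 2.1085 mm


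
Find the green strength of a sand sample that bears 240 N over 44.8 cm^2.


Formula: Compressive Strength = Force / Area
Strength = 240 N / 44.8 cm^2 = 5.3571 N/cm^2

Final answer: 5.3571 N/cm^2


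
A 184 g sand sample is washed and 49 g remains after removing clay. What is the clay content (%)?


Formula: Clay% = (W_total - W_washed) / W_total * 100
Clay mass = 184 - 49 = 135 g
Clay% = 135 / 184 * 100 = 73.3696%

Answer: 73.3696%


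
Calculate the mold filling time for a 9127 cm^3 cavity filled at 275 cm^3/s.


Formula: t_fill = V_mold / Q_flow
t = 9127 cm^3 / 275 cm^3/s = 33.1891 s

33.1891 s


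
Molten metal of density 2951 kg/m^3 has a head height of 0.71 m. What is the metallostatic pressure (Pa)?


Formula: P = rho * g * h
rho * g = 2951 * 9.81 = 28949.31 N/m^3
P = 28949.31 * 0.71 = 20554.0101 Pa

Final answer: 20554.0101 Pa


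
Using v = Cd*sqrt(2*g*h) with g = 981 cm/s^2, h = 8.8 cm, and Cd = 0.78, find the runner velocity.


Formula: v = Cd * sqrt(2 * g * h)  (Torricelli with discharge coefficient)
2*g*h = 2 * 981 * 8.8 = 17265.6 cm^2/s^2
sqrt(17265.6) = 131.39863 cm/s
v = 0.78 * 131.39863 = 102.4909 cm/s

Final answer: 102.4909 cm/s


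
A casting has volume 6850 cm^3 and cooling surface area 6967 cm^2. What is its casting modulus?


Formula: Casting Modulus M = V / A
M = 6850 cm^3 / 6967 cm^2 = 0.9832 cm

0.9832 cm


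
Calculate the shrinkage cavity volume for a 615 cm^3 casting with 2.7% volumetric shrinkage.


Formula: V_shrink = V_casting * shrinkage_pct / 100
V_shrink = 615 cm^3 * 2.7 / 100 = 16.6050 cm^3

Answer: 16.6050 cm^3


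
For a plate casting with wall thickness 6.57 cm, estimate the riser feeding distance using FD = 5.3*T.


Formula: FD = 5.3 * T  (riser feeding-distance rule)
FD = 5.3 * 6.57 cm = 34.8210 cm


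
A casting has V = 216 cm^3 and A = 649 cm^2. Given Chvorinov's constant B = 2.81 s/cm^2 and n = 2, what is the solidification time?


Formula: t_s = B * (V/A)^n  (Chvorinov's rule, n=2)
Modulus M = V/A = 216/649 = 0.332820 cm
M^2 = 0.332820^2 = 0.110769 cm^2
t_s = 2.81 * 0.110769 = 0.3113 s

Answer: 0.3113 s


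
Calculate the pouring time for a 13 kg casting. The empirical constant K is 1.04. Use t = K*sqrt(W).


Formula: t = K * sqrt(W)
sqrt(W) = sqrt(13) = 3.60555
t = 1.04 * 3.60555 = 3.7498 s

3.7498 s


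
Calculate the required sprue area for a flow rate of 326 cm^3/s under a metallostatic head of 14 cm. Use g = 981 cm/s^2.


Formula: v = sqrt(2*g*h), A = Q/v
Velocity: v = sqrt(2 * 981 * 14) = sqrt(27468) = 165.7347 cm/s
Sprue area: A = Q / v = 326 / 165.7347 = 1.9670 cm^2


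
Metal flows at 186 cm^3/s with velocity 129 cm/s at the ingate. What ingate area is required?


Formula: A_ingate = Q / v  (continuity equation)
A = 186 cm^3/s / 129 cm/s = 1.4419 cm^2

Answer: 1.4419 cm^2


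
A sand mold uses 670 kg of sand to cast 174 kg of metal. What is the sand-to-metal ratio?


Formula: Sand-to-Metal Ratio = W_sand / W_metal
Ratio = 670 kg / 174 kg = 3.8506

Final answer: 3.8506


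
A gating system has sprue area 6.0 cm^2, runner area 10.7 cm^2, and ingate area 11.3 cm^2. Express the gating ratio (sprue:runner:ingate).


Sprue:Runner:Ingate = 1 : 10.7/6.0 : 11.3/6.0 = 1:1.78:1.88


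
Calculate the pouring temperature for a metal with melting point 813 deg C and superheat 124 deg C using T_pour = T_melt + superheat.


Formula: T_pour = T_melt + Superheat
T_pour = 813 + 124 = 937 deg C

Answer: 937 deg C


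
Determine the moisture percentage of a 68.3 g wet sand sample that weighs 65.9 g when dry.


Formula: MC = (W_wet - W_dry) / W_wet * 100
Water mass = 68.3 - 65.9 = 2.4 g
MC = 2.4 / 68.3 * 100 = 3.5139%


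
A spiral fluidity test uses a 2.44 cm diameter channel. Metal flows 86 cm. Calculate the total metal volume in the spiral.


Formula: V = pi * (d/2)^2 * L  (cylinder volume)
Radius = 2.44/2 = 1.22 cm
V = pi * 1.22^2 * 86 = 402.1314 cm^3

Answer: 402.1314 cm^3


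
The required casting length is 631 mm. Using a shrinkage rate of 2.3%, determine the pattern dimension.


Formula: L_pattern = L_casting * (1 + shrinkage_rate/100)
Shrinkage factor = 1 + 2.3/100 = 1.023
L_pattern = 631 mm * 1.023 = 645.5130 mm

645.5130 mm


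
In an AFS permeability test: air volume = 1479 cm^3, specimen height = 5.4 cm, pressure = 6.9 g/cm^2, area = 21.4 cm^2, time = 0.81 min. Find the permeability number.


Formula: Permeability Number P = (V * H) / (p * A * t)
Numerator: V * H = 1479 * 5.4 = 7986.6
Denominator: p * A * t = 6.9 * 21.4 * 0.81 = 119.6046
P = 7986.6 / 119.6046 = 66.7750

Answer: 66.7750


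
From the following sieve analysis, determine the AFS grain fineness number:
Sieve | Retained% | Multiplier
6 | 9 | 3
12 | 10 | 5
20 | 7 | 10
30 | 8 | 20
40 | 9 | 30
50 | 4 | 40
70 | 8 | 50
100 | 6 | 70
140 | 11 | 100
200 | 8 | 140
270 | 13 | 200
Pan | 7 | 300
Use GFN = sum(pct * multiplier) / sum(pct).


Formula: GFN = sum(pct * multiplier) / sum(pct)
sum(pct * multiplier) = 8477
sum(pct) = 100
GFN = 8477 / 100 = 84.77


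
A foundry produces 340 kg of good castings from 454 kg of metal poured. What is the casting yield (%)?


Formula: Casting Yield = (W_good / W_total) * 100
Yield = (340 kg / 454 kg) * 100 = 74.8899%

Answer: 74.8899%


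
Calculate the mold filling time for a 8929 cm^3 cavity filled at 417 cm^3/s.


Formula: t_fill = V_mold / Q_flow
t = 8929 cm^3 / 417 cm^3/s = 21.4125 s

Final answer: 21.4125 s


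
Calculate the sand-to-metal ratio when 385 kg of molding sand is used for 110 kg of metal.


Formula: Sand-to-Metal Ratio = W_sand / W_metal
Ratio = 385 kg / 110 kg = 3.5000

3.5000


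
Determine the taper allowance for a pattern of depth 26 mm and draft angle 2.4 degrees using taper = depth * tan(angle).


Formula: taper = depth * tan(draft_angle)
tan(2.4 deg) = 0.0419124
taper = 26 mm * 0.0419124 = 1.0897 mm

1.0897 mm


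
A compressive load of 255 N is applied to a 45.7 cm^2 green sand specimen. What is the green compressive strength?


Formula: Compressive Strength = Force / Area
Strength = 255 N / 45.7 cm^2 = 5.5799 N/cm^2

5.5799 N/cm^2


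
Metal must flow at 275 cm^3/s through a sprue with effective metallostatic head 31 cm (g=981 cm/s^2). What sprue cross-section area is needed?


Formula: v = sqrt(2*g*h), A = Q/v
Velocity: v = sqrt(2 * 981 * 31) = sqrt(60822) = 246.6212 cm/s
Sprue area: A = Q / v = 275 / 246.6212 = 1.1151 cm^2

1.1151 cm^2


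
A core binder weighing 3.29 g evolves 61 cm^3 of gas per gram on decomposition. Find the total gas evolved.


Formula: V_gas = W_binder * gas_evolution_rate
V = 3.29 g * 61 cm^3/g = 200.6900 cm^3

200.6900 cm^3


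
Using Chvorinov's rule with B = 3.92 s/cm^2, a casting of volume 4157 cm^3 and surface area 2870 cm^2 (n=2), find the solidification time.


Formula: t_s = B * (V/A)^n  (Chvorinov's rule, n=2)
Modulus M = V/A = 4157/2870 = 1.448432 cm
M^2 = 1.448432^2 = 2.097955 cm^2
t_s = 3.92 * 2.097955 = 8.2240 s

8.2240 s


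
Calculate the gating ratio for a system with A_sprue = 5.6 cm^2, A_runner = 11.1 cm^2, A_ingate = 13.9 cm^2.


Sprue:Runner:Ingate = 1 : 11.1/5.6 : 13.9/5.6 = 1:1.98:2.48

1:1.98:2.48


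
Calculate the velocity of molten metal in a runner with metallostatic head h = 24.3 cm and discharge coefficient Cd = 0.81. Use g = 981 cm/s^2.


Formula: v = Cd * sqrt(2 * g * h)  (Torricelli with discharge coefficient)
2*g*h = 2 * 981 * 24.3 = 47676.6 cm^2/s^2
sqrt(47676.6) = 218.34972 cm/s
v = 0.81 * 218.34972 = 176.8633 cm/s

Final answer: 176.8633 cm/s


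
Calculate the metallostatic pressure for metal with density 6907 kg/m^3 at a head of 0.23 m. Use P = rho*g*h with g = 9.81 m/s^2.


Formula: P = rho * g * h
rho * g = 6907 * 9.81 = 67757.67 N/m^3
P = 67757.67 * 0.23 = 15584.2641 Pa

15584.2641 Pa


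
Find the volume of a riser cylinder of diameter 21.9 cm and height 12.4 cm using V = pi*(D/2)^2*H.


Formula: V = pi * (D/2)^2 * H  (cylinder volume)
Radius = D/2 = 21.9/2 = 10.95 cm
V = pi * 10.95^2 * 12.4 = 4670.8917 cm^3


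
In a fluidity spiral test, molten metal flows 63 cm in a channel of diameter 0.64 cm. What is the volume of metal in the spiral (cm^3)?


Formula: V = pi * (d/2)^2 * L  (cylinder volume)
Radius = 0.64/2 = 0.32 cm
V = pi * 0.32^2 * 63 = 20.2670 cm^3


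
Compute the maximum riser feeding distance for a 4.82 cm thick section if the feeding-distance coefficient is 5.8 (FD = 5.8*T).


Formula: FD = 5.8 * T  (riser feeding-distance rule)
FD = 5.8 * 4.82 cm = 27.9560 cm


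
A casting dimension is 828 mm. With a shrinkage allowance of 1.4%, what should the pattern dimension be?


Formula: L_pattern = L_casting * (1 + shrinkage_rate/100)
Shrinkage factor = 1 + 1.4/100 = 1.014
L_pattern = 828 mm * 1.014 = 839.5920 mm

Final answer: 839.5920 mm


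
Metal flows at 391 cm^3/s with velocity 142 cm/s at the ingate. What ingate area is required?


Formula: A_ingate = Q / v  (continuity equation)
A = 391 cm^3/s / 142 cm/s = 2.7535 cm^2

Answer: 2.7535 cm^2


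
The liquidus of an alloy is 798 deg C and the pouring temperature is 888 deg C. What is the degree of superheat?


Formula: Superheat = T_pour - T_melt
Superheat = 888 - 798 = 90 deg C

Answer: 90 deg C


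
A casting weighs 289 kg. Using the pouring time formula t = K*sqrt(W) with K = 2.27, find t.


Formula: t = K * sqrt(W)
sqrt(W) = sqrt(289) = 17.00000
t = 2.27 * 17.00000 = 38.5900 s

38.5900 s


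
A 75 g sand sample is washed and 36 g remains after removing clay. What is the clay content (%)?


Formula: Clay% = (W_total - W_washed) / W_total * 100
Clay mass = 75 - 36 = 39 g
Clay% = 39 / 75 * 100 = 52.0000%


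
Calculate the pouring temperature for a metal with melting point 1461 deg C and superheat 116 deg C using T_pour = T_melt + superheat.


Formula: T_pour = T_melt + Superheat
T_pour = 1461 + 116 = 1577 deg C


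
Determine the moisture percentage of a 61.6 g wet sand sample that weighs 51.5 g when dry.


Formula: MC = (W_wet - W_dry) / W_wet * 100
Water mass = 61.6 - 51.5 = 10.1 g
MC = 10.1 / 61.6 * 100 = 16.3961%

16.3961%


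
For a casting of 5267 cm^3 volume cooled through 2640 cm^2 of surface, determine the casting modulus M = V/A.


Formula: Casting Modulus M = V / A
M = 5267 cm^3 / 2640 cm^2 = 1.9951 cm

Final answer: 1.9951 cm


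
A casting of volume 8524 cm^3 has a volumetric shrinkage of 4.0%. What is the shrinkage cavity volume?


Formula: V_shrink = V_casting * shrinkage_pct / 100
V_shrink = 8524 cm^3 * 4.0 / 100 = 340.9600 cm^3

340.9600 cm^3


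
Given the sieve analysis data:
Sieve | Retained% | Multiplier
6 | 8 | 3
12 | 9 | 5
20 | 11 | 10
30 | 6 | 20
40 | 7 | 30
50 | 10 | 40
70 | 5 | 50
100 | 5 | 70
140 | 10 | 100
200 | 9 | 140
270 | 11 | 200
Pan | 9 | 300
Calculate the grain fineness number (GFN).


Formula: GFN = sum(pct * multiplier) / sum(pct)
sum(pct * multiplier) = 8669
sum(pct) = 100
GFN = 8669 / 100 = 86.69

86.69


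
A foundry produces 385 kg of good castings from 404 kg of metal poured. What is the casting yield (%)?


Formula: Casting Yield = (W_good / W_total) * 100
Yield = (385 kg / 404 kg) * 100 = 95.2970%


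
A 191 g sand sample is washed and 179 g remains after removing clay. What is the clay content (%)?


Formula: Clay% = (W_total - W_washed) / W_total * 100
Clay mass = 191 - 179 = 12 g
Clay% = 12 / 191 * 100 = 6.2827%

6.2827%


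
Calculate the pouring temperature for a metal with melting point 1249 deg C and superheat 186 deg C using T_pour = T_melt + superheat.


Formula: T_pour = T_melt + Superheat
T_pour = 1249 + 186 = 1435 deg C


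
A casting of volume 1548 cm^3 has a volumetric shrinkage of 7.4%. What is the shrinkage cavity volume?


Formula: V_shrink = V_casting * shrinkage_pct / 100
V_shrink = 1548 cm^3 * 7.4 / 100 = 114.5520 cm^3

Final answer: 114.5520 cm^3


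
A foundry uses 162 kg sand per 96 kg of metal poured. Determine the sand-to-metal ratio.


Formula: Sand-to-Metal Ratio = W_sand / W_metal
Ratio = 162 kg / 96 kg = 1.6875

1.6875


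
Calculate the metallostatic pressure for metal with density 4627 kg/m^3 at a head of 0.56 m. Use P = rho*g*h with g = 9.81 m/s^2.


Formula: P = rho * g * h
rho * g = 4627 * 9.81 = 45390.87 N/m^3
P = 45390.87 * 0.56 = 25418.8872 Pa

25418.8872 Pa


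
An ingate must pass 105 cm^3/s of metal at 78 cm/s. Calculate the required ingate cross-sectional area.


Formula: A_ingate = Q / v  (continuity equation)
A = 105 cm^3/s / 78 cm/s = 1.3462 cm^2

Answer: 1.3462 cm^2


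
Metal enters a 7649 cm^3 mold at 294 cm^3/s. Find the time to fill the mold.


Formula: t_fill = V_mold / Q_flow
t = 7649 cm^3 / 294 cm^3/s = 26.0170 s

26.0170 s


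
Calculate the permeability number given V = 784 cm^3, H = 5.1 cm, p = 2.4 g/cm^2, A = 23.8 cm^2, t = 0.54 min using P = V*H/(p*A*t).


Formula: Permeability Number P = (V * H) / (p * A * t)
Numerator: V * H = 784 * 5.1 = 3998.4
Denominator: p * A * t = 2.4 * 23.8 * 0.54 = 30.8448
P = 3998.4 / 30.8448 = 129.6296

129.6296


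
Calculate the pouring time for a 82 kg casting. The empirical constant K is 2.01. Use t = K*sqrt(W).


Formula: t = K * sqrt(W)
sqrt(W) = sqrt(82) = 9.05539
t = 2.01 * 9.05539 = 18.2013 s

18.2013 s


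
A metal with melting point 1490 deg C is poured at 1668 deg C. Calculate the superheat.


Formula: Superheat = T_pour - T_melt
Superheat = 1668 - 1490 = 178 deg C

Answer: 178 deg C


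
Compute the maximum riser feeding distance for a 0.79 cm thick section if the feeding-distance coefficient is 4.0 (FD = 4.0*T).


Formula: FD = 4.0 * T  (riser feeding-distance rule)
FD = 4.0 * 0.79 cm = 3.1600 cm


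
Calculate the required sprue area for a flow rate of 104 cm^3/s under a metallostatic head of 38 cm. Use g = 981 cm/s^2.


Formula: v = sqrt(2*g*h), A = Q/v
Velocity: v = sqrt(2 * 981 * 38) = sqrt(74556) = 273.0494 cm/s
Sprue area: A = Q / v = 104 / 273.0494 = 0.3809 cm^2


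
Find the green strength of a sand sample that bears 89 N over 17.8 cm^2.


Formula: Compressive Strength = Force / Area
Strength = 89 N / 17.8 cm^2 = 5.0000 N/cm^2

Answer: 5.0000 N/cm^2


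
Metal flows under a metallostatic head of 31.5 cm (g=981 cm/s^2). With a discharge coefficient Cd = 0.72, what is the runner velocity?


Formula: v = Cd * sqrt(2 * g * h)  (Torricelli with discharge coefficient)
2*g*h = 2 * 981 * 31.5 = 61803.0 cm^2/s^2
sqrt(61803.0) = 248.60209 cm/s
v = 0.72 * 248.60209 = 178.9935 cm/s


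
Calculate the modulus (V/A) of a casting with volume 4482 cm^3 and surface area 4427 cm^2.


Formula: Casting Modulus M = V / A
M = 4482 cm^3 / 4427 cm^2 = 1.0124 cm

1.0124 cm


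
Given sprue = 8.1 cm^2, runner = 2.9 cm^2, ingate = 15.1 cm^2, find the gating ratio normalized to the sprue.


Sprue:Runner:Ingate = 1 : 2.9/8.1 : 15.1/8.1 = 1:0.36:1.86

1:0.36:1.86


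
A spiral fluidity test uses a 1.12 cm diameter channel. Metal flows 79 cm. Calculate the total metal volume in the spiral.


Formula: V = pi * (d/2)^2 * L  (cylinder volume)
Radius = 1.12/2 = 0.56 cm
V = pi * 0.56^2 * 79 = 77.8311 cm^3

77.8311 cm^3


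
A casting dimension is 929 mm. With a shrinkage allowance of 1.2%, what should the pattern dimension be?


Formula: L_pattern = L_casting * (1 + shrinkage_rate/100)
Shrinkage factor = 1 + 1.2/100 = 1.012
L_pattern = 929 mm * 1.012 = 940.1480 mm

940.1480 mm


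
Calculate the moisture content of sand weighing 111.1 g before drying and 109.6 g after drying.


Formula: MC = (W_wet - W_dry) / W_wet * 100
Water mass = 111.1 - 109.6 = 1.5 g
MC = 1.5 / 111.1 * 100 = 1.3501%

1.3501%


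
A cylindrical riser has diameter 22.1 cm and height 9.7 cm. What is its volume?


Formula: V = pi * (D/2)^2 * H  (cylinder volume)
Radius = D/2 = 22.1/2 = 11.05 cm
V = pi * 11.05^2 * 9.7 = 3720.8843 cm^3


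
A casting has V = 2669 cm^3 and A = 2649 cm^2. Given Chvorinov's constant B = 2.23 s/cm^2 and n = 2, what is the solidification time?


Formula: t_s = B * (V/A)^n  (Chvorinov's rule, n=2)
Modulus M = V/A = 2669/2649 = 1.007550 cm
M^2 = 1.007550^2 = 1.015157 cm^2
t_s = 2.23 * 1.015157 = 2.2638 s

Final answer: 2.2638 s


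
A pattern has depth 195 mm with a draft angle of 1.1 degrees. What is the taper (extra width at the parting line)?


Formula: taper = depth * tan(draft_angle)
tan(1.1 deg) = 0.0192010
taper = 195 mm * 0.0192010 = 3.7442 mm

Answer: 3.7442 mm


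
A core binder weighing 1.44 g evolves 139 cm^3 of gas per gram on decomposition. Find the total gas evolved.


Formula: V_gas = W_binder * gas_evolution_rate
V = 1.44 g * 139 cm^3/g = 200.1600 cm^3

Answer: 200.1600 cm^3


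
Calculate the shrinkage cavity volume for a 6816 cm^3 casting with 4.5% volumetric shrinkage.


Formula: V_shrink = V_casting * shrinkage_pct / 100
V_shrink = 6816 cm^3 * 4.5 / 100 = 306.7200 cm^3

Final answer: 306.7200 cm^3


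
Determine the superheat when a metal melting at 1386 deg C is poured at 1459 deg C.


Formula: Superheat = T_pour - T_melt
Superheat = 1459 - 1386 = 73 deg C

Answer: 73 deg C


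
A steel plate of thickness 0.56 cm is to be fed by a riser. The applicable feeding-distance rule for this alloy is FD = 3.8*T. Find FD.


Formula: FD = 3.8 * T  (riser feeding-distance rule)
FD = 3.8 * 0.56 cm = 2.1280 cm

Final answer: 2.1280 cm


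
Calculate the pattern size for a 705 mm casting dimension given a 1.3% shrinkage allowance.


Formula: L_pattern = L_casting * (1 + shrinkage_rate/100)
Shrinkage factor = 1 + 1.3/100 = 1.013
L_pattern = 705 mm * 1.013 = 714.1650 mm


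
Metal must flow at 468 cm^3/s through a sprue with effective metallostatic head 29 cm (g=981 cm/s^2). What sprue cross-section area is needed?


Formula: v = sqrt(2*g*h), A = Q/v
Velocity: v = sqrt(2 * 981 * 29) = sqrt(56898) = 238.5330 cm/s
Sprue area: A = Q / v = 468 / 238.5330 = 1.9620 cm^2

Answer: 1.9620 cm^2


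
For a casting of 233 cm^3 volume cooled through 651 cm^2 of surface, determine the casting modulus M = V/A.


Formula: Casting Modulus M = V / A
M = 233 cm^3 / 651 cm^2 = 0.3579 cm

Answer: 0.3579 cm


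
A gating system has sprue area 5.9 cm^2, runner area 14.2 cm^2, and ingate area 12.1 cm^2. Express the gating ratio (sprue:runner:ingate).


Sprue:Runner:Ingate = 1 : 14.2/5.9 : 12.1/5.9 = 1:2.41:2.05

Final answer: 1:2.41:2.05


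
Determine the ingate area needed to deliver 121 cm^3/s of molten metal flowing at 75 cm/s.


Formula: A_ingate = Q / v  (continuity equation)
A = 121 cm^3/s / 75 cm/s = 1.6133 cm^2

Answer: 1.6133 cm^2


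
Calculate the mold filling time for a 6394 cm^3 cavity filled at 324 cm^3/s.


Formula: t_fill = V_mold / Q_flow
t = 6394 cm^3 / 324 cm^3/s = 19.7346 s


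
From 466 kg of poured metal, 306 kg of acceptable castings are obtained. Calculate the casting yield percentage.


Formula: Casting Yield = (W_good / W_total) * 100
Yield = (306 kg / 466 kg) * 100 = 65.6652%

Final answer: 65.6652%


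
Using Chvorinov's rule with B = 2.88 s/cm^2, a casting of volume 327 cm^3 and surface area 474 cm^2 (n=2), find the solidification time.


Formula: t_s = B * (V/A)^n  (Chvorinov's rule, n=2)
Modulus M = V/A = 327/474 = 0.689873 cm
M^2 = 0.689873^2 = 0.475925 cm^2
t_s = 2.88 * 0.475925 = 1.3707 s

Final answer: 1.3707 s


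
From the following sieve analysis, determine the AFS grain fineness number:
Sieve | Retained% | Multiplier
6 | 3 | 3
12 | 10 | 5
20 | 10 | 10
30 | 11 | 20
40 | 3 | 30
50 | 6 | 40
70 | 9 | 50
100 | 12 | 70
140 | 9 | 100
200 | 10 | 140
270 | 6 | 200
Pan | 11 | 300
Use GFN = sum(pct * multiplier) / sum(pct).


Formula: GFN = sum(pct * multiplier) / sum(pct)
sum(pct * multiplier) = 8799
sum(pct) = 100
GFN = 8799 / 100 = 87.99

87.99


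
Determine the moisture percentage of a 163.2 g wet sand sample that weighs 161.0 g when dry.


Formula: MC = (W_wet - W_dry) / W_wet * 100
Water mass = 163.2 - 161.0 = 2.2 g
MC = 2.2 / 163.2 * 100 = 1.3480%

Answer: 1.3480%


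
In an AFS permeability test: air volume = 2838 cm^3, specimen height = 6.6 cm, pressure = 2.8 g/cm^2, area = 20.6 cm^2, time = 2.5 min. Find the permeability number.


Formula: Permeability Number P = (V * H) / (p * A * t)
Numerator: V * H = 2838 * 6.6 = 18730.8
Denominator: p * A * t = 2.8 * 20.6 * 2.5 = 144.2
P = 18730.8 / 144.2 = 129.8946

Final answer: 129.8946


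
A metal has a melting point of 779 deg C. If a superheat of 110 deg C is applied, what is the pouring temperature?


Formula: T_pour = T_melt + Superheat
T_pour = 779 + 110 = 889 deg C

889 deg C


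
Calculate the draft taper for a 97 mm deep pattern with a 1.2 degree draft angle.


Formula: taper = depth * tan(draft_angle)
tan(1.2 deg) = 0.0209470
taper = 97 mm * 0.0209470 = 2.0319 mm

2.0319 mm


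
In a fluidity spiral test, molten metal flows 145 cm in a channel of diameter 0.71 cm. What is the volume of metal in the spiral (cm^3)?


Formula: V = pi * (d/2)^2 * L  (cylinder volume)
Radius = 0.71/2 = 0.355 cm
V = pi * 0.355^2 * 145 = 57.4083 cm^3

Final answer: 57.4083 cm^3


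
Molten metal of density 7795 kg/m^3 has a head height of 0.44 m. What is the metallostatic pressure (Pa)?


Formula: P = rho * g * h
rho * g = 7795 * 9.81 = 76468.95 N/m^3
P = 76468.95 * 0.44 = 33646.3380 Pa

Final answer: 33646.3380 Pa


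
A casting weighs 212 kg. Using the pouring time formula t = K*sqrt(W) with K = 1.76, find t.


Formula: t = K * sqrt(W)
sqrt(W) = sqrt(212) = 14.56022
t = 1.76 * 14.56022 = 25.6260 s

Final answer: 25.6260 s


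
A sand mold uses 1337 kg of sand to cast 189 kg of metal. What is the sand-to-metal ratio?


Formula: Sand-to-Metal Ratio = W_sand / W_metal
Ratio = 1337 kg / 189 kg = 7.0741

Answer: 7.0741


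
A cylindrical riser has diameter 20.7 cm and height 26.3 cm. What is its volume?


Formula: V = pi * (D/2)^2 * H  (cylinder volume)
Radius = D/2 = 20.7/2 = 10.35 cm
V = pi * 10.35^2 * 26.3 = 8850.8773 cm^3

Final answer: 8850.8773 cm^3


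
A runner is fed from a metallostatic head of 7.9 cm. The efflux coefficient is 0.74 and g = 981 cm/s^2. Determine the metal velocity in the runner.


Formula: v = Cd * sqrt(2 * g * h)  (Torricelli with discharge coefficient)
2*g*h = 2 * 981 * 7.9 = 15499.8 cm^2/s^2
sqrt(15499.8) = 124.49819 cm/s
v = 0.74 * 124.49819 = 92.1287 cm/s

Final answer: 92.1287 cm/s


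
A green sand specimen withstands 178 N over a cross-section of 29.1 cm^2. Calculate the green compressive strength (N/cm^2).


Formula: Compressive Strength = Force / Area
Strength = 178 N / 29.1 cm^2 = 6.1168 N/cm^2

Answer: 6.1168 N/cm^2


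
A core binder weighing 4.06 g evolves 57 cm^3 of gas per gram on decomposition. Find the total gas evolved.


Formula: V_gas = W_binder * gas_evolution_rate
V = 4.06 g * 57 cm^3/g = 231.4200 cm^3

231.4200 cm^3


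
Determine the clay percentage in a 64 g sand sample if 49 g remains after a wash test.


Formula: Clay% = (W_total - W_washed) / W_total * 100
Clay mass = 64 - 49 = 15 g
Clay% = 15 / 64 * 100 = 23.4375%


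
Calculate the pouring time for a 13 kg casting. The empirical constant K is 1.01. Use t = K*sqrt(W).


Formula: t = K * sqrt(W)
sqrt(W) = sqrt(13) = 3.60555
t = 1.01 * 3.60555 = 3.6416 s

3.6416 s


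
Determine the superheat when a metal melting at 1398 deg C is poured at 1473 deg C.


Formula: Superheat = T_pour - T_melt
Superheat = 1473 - 1398 = 75 deg C

Answer: 75 deg C


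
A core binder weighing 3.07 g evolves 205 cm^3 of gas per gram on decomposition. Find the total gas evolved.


Formula: V_gas = W_binder * gas_evolution_rate
V = 3.07 g * 205 cm^3/g = 629.3500 cm^3

Answer: 629.3500 cm^3


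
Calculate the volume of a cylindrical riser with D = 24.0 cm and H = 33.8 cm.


Formula: V = pi * (D/2)^2 * H  (cylinder volume)
Radius = D/2 = 24.0/2 = 12.0 cm
V = pi * 12.0^2 * 33.8 = 15290.7598 cm^3


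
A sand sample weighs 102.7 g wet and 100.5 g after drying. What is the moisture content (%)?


Formula: MC = (W_wet - W_dry) / W_wet * 100
Water mass = 102.7 - 100.5 = 2.2 g
MC = 2.2 / 102.7 * 100 = 2.1422%


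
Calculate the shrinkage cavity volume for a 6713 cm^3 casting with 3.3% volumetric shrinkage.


Formula: V_shrink = V_casting * shrinkage_pct / 100
V_shrink = 6713 cm^3 * 3.3 / 100 = 221.5290 cm^3

Answer: 221.5290 cm^3


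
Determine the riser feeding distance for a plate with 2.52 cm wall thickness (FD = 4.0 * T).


Formula: FD = 4.0 * T  (riser feeding-distance rule)
FD = 4.0 * 2.52 cm = 10.0800 cm


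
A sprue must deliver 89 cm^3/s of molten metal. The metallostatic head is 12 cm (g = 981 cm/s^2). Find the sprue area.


Formula: v = sqrt(2*g*h), A = Q/v
Velocity: v = sqrt(2 * 981 * 12) = sqrt(23544) = 153.4405 cm/s
Sprue area: A = Q / v = 89 / 153.4405 = 0.5800 cm^2

0.5800 cm^2


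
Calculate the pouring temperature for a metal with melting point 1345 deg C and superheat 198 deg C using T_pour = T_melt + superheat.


Formula: T_pour = T_melt + Superheat
T_pour = 1345 + 198 = 1543 deg C


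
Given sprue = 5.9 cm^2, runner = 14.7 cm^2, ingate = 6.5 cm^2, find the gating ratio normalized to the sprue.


Sprue:Runner:Ingate = 1 : 14.7/5.9 : 6.5/5.9 = 1:2.49:1.10


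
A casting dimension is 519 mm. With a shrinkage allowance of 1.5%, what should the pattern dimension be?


Formula: L_pattern = L_casting * (1 + shrinkage_rate/100)
Shrinkage factor = 1 + 1.5/100 = 1.015
L_pattern = 519 mm * 1.015 = 526.7850 mm


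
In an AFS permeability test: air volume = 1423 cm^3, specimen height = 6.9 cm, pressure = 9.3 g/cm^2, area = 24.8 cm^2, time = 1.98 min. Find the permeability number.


Formula: Permeability Number P = (V * H) / (p * A * t)
Numerator: V * H = 1423 * 6.9 = 9818.7
Denominator: p * A * t = 9.3 * 24.8 * 1.98 = 456.6672
P = 9818.7 / 456.6672 = 21.5008

Answer: 21.5008


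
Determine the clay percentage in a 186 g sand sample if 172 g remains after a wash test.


Formula: Clay% = (W_total - W_washed) / W_total * 100
Clay mass = 186 - 172 = 14 g
Clay% = 14 / 186 * 100 = 7.5269%

7.5269%


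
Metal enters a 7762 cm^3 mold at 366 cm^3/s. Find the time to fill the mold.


Formula: t_fill = V_mold / Q_flow
t = 7762 cm^3 / 366 cm^3/s = 21.2077 s


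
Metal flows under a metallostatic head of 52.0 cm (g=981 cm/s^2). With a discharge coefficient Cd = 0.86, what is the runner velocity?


Formula: v = Cd * sqrt(2 * g * h)  (Torricelli with discharge coefficient)
2*g*h = 2 * 981 * 52.0 = 102024.0 cm^2/s^2
sqrt(102024.0) = 319.41196 cm/s
v = 0.86 * 319.41196 = 274.6943 cm/s

Final answer: 274.6943 cm/s


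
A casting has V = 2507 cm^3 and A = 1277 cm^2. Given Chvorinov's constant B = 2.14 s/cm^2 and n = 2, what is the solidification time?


Formula: t_s = B * (V/A)^n  (Chvorinov's rule, n=2)
Modulus M = V/A = 2507/1277 = 1.963195 cm
M^2 = 1.963195^2 = 3.854135 cm^2
t_s = 2.14 * 3.854135 = 8.2478 s


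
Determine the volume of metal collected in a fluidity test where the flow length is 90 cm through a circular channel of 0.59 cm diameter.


Formula: V = pi * (d/2)^2 * L  (cylinder volume)
Radius = 0.59/2 = 0.295 cm
V = pi * 0.295^2 * 90 = 24.6057 cm^3

Final answer: 24.6057 cm^3


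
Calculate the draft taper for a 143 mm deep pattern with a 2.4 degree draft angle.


Formula: taper = depth * tan(draft_angle)
tan(2.4 deg) = 0.0419124
taper = 143 mm * 0.0419124 = 5.9935 mm

Answer: 5.9935 mm


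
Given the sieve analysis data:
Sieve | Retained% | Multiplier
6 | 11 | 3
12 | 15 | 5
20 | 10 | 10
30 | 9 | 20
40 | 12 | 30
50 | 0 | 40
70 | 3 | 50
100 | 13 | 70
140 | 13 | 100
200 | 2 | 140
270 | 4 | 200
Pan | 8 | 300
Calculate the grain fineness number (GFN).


Formula: GFN = sum(pct * multiplier) / sum(pct)
sum(pct * multiplier) = 6588
sum(pct) = 100
GFN = 6588 / 100 = 65.88

65.88


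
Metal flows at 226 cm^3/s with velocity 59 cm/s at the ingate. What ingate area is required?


Formula: A_ingate = Q / v  (continuity equation)
A = 226 cm^3/s / 59 cm/s = 3.8305 cm^2

Final answer: 3.8305 cm^2


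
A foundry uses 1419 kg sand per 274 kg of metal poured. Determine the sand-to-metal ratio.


Formula: Sand-to-Metal Ratio = W_sand / W_metal
Ratio = 1419 kg / 274 kg = 5.1788

Final answer: 5.1788


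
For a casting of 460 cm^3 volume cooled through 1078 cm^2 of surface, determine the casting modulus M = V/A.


Formula: Casting Modulus M = V / A
M = 460 cm^3 / 1078 cm^2 = 0.4267 cm

0.4267 cm


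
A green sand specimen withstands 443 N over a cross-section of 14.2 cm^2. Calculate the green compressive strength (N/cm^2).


Formula: Compressive Strength = Force / Area
Strength = 443 N / 14.2 cm^2 = 31.1972 N/cm^2

Answer: 31.1972 N/cm^2


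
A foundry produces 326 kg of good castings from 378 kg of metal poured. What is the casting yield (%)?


Formula: Casting Yield = (W_good / W_total) * 100
Yield = (326 kg / 378 kg) * 100 = 86.2434%

Final answer: 86.2434%


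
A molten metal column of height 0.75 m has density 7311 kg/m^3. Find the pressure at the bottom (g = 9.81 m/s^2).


Formula: P = rho * g * h
rho * g = 7311 * 9.81 = 71720.91 N/m^3
P = 71720.91 * 0.75 = 53790.6825 Pa

Answer: 53790.6825 Pa


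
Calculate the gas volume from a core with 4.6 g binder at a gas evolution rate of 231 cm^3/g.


Formula: V_gas = W_binder * gas_evolution_rate
V = 4.6 g * 231 cm^3/g = 1062.6000 cm^3

1062.6000 cm^3


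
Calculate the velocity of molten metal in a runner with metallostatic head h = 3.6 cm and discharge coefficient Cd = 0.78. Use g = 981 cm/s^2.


Formula: v = Cd * sqrt(2 * g * h)  (Torricelli with discharge coefficient)
2*g*h = 2 * 981 * 3.6 = 7063.2 cm^2/s^2
sqrt(7063.2) = 84.04285 cm/s
v = 0.78 * 84.04285 = 65.5534 cm/s

Final answer: 65.5534 cm/s


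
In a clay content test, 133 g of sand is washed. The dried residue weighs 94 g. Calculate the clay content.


Formula: Clay% = (W_total - W_washed) / W_total * 100
Clay mass = 133 - 94 = 39 g
Clay% = 39 / 133 * 100 = 29.3233%

Final answer: 29.3233%


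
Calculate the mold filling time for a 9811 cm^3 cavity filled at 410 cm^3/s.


Formula: t_fill = V_mold / Q_flow
t = 9811 cm^3 / 410 cm^3/s = 23.9293 s

Final answer: 23.9293 s


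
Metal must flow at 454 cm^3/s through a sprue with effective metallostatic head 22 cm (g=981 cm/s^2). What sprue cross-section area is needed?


Formula: v = sqrt(2*g*h), A = Q/v
Velocity: v = sqrt(2 * 981 * 22) = sqrt(43164) = 207.7595 cm/s
Sprue area: A = Q / v = 454 / 207.7595 = 2.1852 cm^2

2.1852 cm^2


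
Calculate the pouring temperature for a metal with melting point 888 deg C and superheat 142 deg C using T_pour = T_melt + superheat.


Formula: T_pour = T_melt + Superheat
T_pour = 888 + 142 = 1030 deg C

1030 deg C


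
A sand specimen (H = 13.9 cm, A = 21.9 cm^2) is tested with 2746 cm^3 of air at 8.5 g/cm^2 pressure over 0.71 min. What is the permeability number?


Formula: Permeability Number P = (V * H) / (p * A * t)
Numerator: V * H = 2746 * 13.9 = 38169.4
Denominator: p * A * t = 8.5 * 21.9 * 0.71 = 132.1665
P = 38169.4 / 132.1665 = 288.7978


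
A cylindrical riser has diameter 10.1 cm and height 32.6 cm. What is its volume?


Formula: V = pi * (D/2)^2 * H  (cylinder volume)
Radius = D/2 = 10.1/2 = 5.05 cm
V = pi * 5.05^2 * 32.6 = 2611.8620 cm^3


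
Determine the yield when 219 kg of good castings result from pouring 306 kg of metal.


Formula: Casting Yield = (W_good / W_total) * 100
Yield = (219 kg / 306 kg) * 100 = 71.5686%

Answer: 71.5686%


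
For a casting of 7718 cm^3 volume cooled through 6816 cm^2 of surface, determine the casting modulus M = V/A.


Formula: Casting Modulus M = V / A
M = 7718 cm^3 / 6816 cm^2 = 1.1323 cm


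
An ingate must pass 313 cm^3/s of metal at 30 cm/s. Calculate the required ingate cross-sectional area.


Formula: A_ingate = Q / v  (continuity equation)
A = 313 cm^3/s / 30 cm/s = 10.4333 cm^2

10.4333 cm^2


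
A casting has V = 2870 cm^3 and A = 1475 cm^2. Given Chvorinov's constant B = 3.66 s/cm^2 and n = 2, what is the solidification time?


Formula: t_s = B * (V/A)^n  (Chvorinov's rule, n=2)
Modulus M = V/A = 2870/1475 = 1.945763 cm
M^2 = 1.945763^2 = 3.785994 cm^2
t_s = 3.66 * 3.785994 = 13.8567 s


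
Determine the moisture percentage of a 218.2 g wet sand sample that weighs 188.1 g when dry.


Formula: MC = (W_wet - W_dry) / W_wet * 100
Water mass = 218.2 - 188.1 = 30.1 g
MC = 30.1 / 218.2 * 100 = 13.7947%

Final answer: 13.7947%


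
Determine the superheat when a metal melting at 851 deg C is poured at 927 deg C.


Formula: Superheat = T_pour - T_melt
Superheat = 927 - 851 = 76 deg C

76 deg C


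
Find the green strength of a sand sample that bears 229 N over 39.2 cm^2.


Formula: Compressive Strength = Force / Area
Strength = 229 N / 39.2 cm^2 = 5.8418 N/cm^2

Final answer: 5.8418 N/cm^2


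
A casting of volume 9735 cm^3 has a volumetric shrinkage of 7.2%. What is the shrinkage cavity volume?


Formula: V_shrink = V_casting * shrinkage_pct / 100
V_shrink = 9735 cm^3 * 7.2 / 100 = 700.9200 cm^3


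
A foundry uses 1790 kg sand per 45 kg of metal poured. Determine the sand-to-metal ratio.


Formula: Sand-to-Metal Ratio = W_sand / W_metal
Ratio = 1790 kg / 45 kg = 39.7778


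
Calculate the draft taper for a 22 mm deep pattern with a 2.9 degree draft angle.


Formula: taper = depth * tan(draft_angle)
tan(2.9 deg) = 0.0506578
taper = 22 mm * 0.0506578 = 1.1145 mm

1.1145 mm


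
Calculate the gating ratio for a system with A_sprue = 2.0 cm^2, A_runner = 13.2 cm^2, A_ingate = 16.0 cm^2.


Sprue:Runner:Ingate = 1 : 13.2/2.0 : 16.0/2.0 = 1:6.60:8.00

Final answer: 1:6.60:8.00


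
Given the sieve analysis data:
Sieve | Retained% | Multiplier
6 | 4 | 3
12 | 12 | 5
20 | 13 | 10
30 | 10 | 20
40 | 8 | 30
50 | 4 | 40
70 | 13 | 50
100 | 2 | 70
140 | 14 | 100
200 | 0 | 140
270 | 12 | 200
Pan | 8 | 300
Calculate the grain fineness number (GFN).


Formula: GFN = sum(pct * multiplier) / sum(pct)
sum(pct * multiplier) = 7792
sum(pct) = 100
GFN = 7792 / 100 = 77.92

Final answer: 77.92


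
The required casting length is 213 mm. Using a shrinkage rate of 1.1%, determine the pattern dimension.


Formula: L_pattern = L_casting * (1 + shrinkage_rate/100)
Shrinkage factor = 1 + 1.1/100 = 1.011
L_pattern = 213 mm * 1.011 = 215.3430 mm

Final answer: 215.3430 mm


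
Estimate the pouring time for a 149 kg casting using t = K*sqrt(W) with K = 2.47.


Formula: t = K * sqrt(W)
sqrt(W) = sqrt(149) = 12.20656
t = 2.47 * 12.20656 = 30.1502 s


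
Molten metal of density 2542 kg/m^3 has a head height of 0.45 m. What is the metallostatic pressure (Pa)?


Formula: P = rho * g * h
rho * g = 2542 * 9.81 = 24937.02 N/m^3
P = 24937.02 * 0.45 = 11221.6590 Pa

11221.6590 Pa


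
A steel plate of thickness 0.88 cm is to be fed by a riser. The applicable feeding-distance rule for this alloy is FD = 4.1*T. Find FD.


Formula: FD = 4.1 * T  (riser feeding-distance rule)
FD = 4.1 * 0.88 cm = 3.6080 cm

Answer: 3.6080 cm


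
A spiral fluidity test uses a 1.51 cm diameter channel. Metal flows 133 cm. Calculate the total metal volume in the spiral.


Formula: V = pi * (d/2)^2 * L  (cylinder volume)
Radius = 1.51/2 = 0.755 cm
V = pi * 0.755^2 * 133 = 238.1746 cm^3

Final answer: 238.1746 cm^3


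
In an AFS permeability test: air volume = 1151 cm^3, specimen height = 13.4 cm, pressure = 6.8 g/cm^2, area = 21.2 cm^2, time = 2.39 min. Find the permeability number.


Formula: Permeability Number P = (V * H) / (p * A * t)
Numerator: V * H = 1151 * 13.4 = 15423.4
Denominator: p * A * t = 6.8 * 21.2 * 2.39 = 344.5424
P = 15423.4 / 344.5424 = 44.7649

Final answer: 44.7649


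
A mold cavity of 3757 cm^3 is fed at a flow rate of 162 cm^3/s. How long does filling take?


Formula: t_fill = V_mold / Q_flow
t = 3757 cm^3 / 162 cm^3/s = 23.1914 s

Final answer: 23.1914 s


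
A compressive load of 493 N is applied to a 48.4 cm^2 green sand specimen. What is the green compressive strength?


Formula: Compressive Strength = Force / Area
Strength = 493 N / 48.4 cm^2 = 10.1860 N/cm^2

Final answer: 10.1860 N/cm^2


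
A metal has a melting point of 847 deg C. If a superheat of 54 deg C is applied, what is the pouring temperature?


Formula: T_pour = T_melt + Superheat
T_pour = 847 + 54 = 901 deg C

Final answer: 901 deg C


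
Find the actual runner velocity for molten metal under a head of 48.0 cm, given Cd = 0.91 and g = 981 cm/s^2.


Formula: v = Cd * sqrt(2 * g * h)  (Torricelli with discharge coefficient)
2*g*h = 2 * 981 * 48.0 = 94176.0 cm^2/s^2
sqrt(94176.0) = 306.88108 cm/s
v = 0.91 * 306.88108 = 279.2618 cm/s


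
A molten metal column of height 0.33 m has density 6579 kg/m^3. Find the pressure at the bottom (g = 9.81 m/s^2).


Formula: P = rho * g * h
rho * g = 6579 * 9.81 = 64539.99 N/m^3
P = 64539.99 * 0.33 = 21298.1967 Pa


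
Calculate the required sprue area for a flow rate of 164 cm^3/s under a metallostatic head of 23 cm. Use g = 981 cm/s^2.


Formula: v = sqrt(2*g*h), A = Q/v
Velocity: v = sqrt(2 * 981 * 23) = sqrt(45126) = 212.4288 cm/s
Sprue area: A = Q / v = 164 / 212.4288 = 0.7720 cm^2

Answer: 0.7720 cm^2


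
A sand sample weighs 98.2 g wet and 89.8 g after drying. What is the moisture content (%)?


Formula: MC = (W_wet - W_dry) / W_wet * 100
Water mass = 98.2 - 89.8 = 8.4 g
MC = 8.4 / 98.2 * 100 = 8.5540%

Answer: 8.5540%


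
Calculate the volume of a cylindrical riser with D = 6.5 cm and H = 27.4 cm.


Formula: V = pi * (D/2)^2 * H  (cylinder volume)
Radius = D/2 = 6.5/2 = 3.25 cm
V = pi * 3.25^2 * 27.4 = 909.2162 cm^3

909.2162 cm^3


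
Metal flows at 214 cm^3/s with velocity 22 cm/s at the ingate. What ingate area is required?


Formula: A_ingate = Q / v  (continuity equation)
A = 214 cm^3/s / 22 cm/s = 9.7273 cm^2

Answer: 9.7273 cm^2
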